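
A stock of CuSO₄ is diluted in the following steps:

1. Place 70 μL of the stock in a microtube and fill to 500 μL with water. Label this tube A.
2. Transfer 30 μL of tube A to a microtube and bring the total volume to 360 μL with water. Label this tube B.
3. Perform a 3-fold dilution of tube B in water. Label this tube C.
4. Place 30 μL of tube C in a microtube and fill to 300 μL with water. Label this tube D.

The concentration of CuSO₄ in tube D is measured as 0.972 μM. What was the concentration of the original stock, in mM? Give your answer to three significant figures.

2.50 mM

Step 1: 70 μL brought to 500 μL → factor 500/70 = 7.1429
Step 2: 30 μL brought to 360 μL → factor 360/30 = 12
Step 3: 3-fold → factor 3
Step 4: 30 μL brought to 300 μL → factor 300/30 = 10
Overall dilution factor = 7.1429 × 12 × 3 × 10 = 2571.4
Stock = 0.972 μM × 2571.4 = 2499 μM = 2.50 mM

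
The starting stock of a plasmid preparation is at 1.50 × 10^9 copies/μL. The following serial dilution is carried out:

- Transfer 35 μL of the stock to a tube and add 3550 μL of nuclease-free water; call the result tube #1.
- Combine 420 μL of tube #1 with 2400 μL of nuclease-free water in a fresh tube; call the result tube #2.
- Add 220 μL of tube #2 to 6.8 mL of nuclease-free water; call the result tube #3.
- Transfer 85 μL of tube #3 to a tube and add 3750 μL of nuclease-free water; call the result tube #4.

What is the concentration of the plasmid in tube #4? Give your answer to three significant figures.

Step 1: 35 μL + 3550 μL = 3585 μL total → factor 3585/35 = 102.43
Step 2: 420 μL + 2400 μL = 2820 μL total → factor 2820/420 = 6.7143
Step 3: 220 μL + 6.8 mL = 7020 μL total → factor 7020/220 = 31.909
Step 4: 85 μL + 3750 μL = 3835 μL total → factor 3835/85 = 45.118
Overall dilution factor = 102.43 × 6.7143 × 31.909 × 45.118 = 9.9011 × 10^5
Final = 1.50 × 10^9 copies/μL / 9.9011 × 10^5 = 1.51 × 10^3 copies/μL

1.51 × 10^3 copies/μL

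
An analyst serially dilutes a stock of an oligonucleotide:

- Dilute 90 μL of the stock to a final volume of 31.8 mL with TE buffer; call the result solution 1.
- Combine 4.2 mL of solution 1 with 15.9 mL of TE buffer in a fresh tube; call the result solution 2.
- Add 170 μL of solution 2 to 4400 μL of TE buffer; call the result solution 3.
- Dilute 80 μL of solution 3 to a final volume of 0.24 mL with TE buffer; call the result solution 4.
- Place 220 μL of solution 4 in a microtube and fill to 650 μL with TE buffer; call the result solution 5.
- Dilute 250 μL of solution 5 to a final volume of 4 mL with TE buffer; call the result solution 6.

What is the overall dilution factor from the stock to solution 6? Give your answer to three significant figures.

Step 1: 90 μL brought to 31.8 mL → factor 31800/90 = 353.33
Step 2: 4.2 mL + 15.9 mL = 20.1 mL total → factor 20.1/4.2 = 4.7857
Step 3: 170 μL + 4400 μL = 4570 μL total → factor 4570/170 = 26.882
Step 4: 80 μL brought to 0.24 mL → factor 240/80 = 3
Step 5: 220 μL brought to 650 μL → factor 650/220 = 2.9545
Step 6: 250 μL brought to 4 mL → factor 4000/250 = 16
Overall dilution factor = 353.33 × 4.7857 × 26.882 × 3 × 2.9545 × 16 = 6.4466 × 10^6

6.45 × 10^6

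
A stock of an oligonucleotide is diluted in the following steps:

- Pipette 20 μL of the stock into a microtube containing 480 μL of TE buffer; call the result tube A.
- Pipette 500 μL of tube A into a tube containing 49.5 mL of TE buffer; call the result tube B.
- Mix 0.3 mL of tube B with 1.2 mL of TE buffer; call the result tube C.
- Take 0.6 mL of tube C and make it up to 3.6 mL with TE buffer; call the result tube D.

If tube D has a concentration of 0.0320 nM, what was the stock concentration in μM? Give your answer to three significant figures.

Step 1: 20 μL + 480 μL = 500 μL total → factor 500/20 = 25
Step 2: 500 μL + 49.5 mL = 50000 μL total → factor 50000/500 = 100
Step 3: 0.3 mL + 1.2 mL = 1.5 mL total → factor 1.5/0.3 = 5
Step 4: 0.6 mL brought to 3.6 mL → factor 3.6/0.6 = 6
Overall dilution factor = 25 × 100 × 5 × 6 = 75000
Stock = 0.0320 nM × 75000 = 2400 nM = 2.40 μM

2.40 μM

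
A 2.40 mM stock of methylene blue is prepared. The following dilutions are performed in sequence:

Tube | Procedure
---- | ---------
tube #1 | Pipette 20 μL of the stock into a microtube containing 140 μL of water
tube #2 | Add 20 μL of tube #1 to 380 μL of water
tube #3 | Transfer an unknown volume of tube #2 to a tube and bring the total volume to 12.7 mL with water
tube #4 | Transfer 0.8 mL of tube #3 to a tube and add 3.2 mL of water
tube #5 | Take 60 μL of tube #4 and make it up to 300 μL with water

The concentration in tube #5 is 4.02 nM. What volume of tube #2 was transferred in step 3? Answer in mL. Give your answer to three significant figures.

Step 1: 20 μL + 140 μL = 160 μL total → factor 160/20 = 8
Step 2: 20 μL + 380 μL = 400 μL total → factor 400/20 = 20
Step 3: v brought to 12.7 mL → factor = 12.7 mL/v
Step 4: 0.8 mL + 3.2 mL = 4 mL total → factor 4/0.8 = 5
Step 5: 60 μL brought to 300 μL → factor 300/60 = 5
Product of known-step factors = 4000
Overall factor = 2.40 mM / (4.02 nM) = 5.9701 × 10^5
Step-3 factor = 5.9701 × 10^5 / 4000 = 149.25
v = 12.7 mL / 149.25 = 0.0851 mL

0.0851 mL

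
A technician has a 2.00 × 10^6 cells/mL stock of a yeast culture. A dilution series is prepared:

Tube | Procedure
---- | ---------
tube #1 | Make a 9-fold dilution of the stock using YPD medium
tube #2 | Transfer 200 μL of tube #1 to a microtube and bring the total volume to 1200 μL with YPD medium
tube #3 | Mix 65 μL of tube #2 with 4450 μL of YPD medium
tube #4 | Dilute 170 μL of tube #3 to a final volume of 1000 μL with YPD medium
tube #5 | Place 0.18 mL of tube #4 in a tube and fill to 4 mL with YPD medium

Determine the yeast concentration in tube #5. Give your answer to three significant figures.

4.08 cells/mL

Step 1: 9-fold → factor 9
Step 2: 200 μL brought to 1200 μL → factor 1200/200 = 6
Step 3: 65 μL + 4450 μL = 4515 μL total → factor 4515/65 = 69.462
Step 4: 170 μL brought to 1000 μL → factor 1000/170 = 5.8824
Step 5: 0.18 mL brought to 4 mL → factor 4/0.18 = 22.222
Overall dilution factor = 9 × 6 × 69.462 × 5.8824 × 22.222 = 4.9032 × 10^5
Final = 2.00 × 10^6 cells/mL / 4.9032 × 10^5 = 4.08 cells/mL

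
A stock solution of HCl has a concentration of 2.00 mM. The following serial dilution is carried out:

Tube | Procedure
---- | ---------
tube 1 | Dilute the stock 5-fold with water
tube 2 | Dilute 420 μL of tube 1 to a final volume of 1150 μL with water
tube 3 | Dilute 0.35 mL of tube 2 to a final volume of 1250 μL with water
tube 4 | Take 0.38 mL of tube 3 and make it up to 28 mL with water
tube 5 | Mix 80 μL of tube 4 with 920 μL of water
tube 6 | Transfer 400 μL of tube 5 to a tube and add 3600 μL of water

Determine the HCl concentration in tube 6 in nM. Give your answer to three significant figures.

Step 1: 5-fold → factor 5
Step 2: 420 μL brought to 1150 μL → factor 1150/420 = 2.7381
Step 3: 0.35 mL brought to 1250 μL → factor 1.25/0.35 = 3.5714
Step 4: 0.38 mL brought to 28 mL → factor 28/0.38 = 73.684
Step 5: 80 μL + 920 μL = 1000 μL total → factor 1000/80 = 12.5
Step 6: 400 μL + 3600 μL = 4000 μL total → factor 4000/400 = 10
Overall dilution factor = 5 × 2.7381 × 3.5714 × 73.684 × 12.5 × 10 = 4.5034 × 10^5
Final = 2.00 mM / 4.5034 × 10^5 = 4.441 × 10^-6 mM = 4.44 nM

4.44 nM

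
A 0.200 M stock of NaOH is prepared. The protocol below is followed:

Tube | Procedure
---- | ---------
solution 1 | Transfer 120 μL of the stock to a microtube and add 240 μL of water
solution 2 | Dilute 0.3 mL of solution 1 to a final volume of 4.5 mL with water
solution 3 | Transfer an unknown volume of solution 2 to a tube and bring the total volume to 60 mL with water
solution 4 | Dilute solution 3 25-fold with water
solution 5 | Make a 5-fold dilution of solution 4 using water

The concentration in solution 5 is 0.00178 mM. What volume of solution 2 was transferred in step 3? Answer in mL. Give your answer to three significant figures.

3.00 mL

Step 1: 120 μL + 240 μL = 360 μL total → factor 360/120 = 3
Step 2: 0.3 mL brought to 4.5 mL → factor 4.5/0.3 = 15
Step 3: v brought to 60 mL → factor = 60 mL/v
Step 4: 25-fold → factor 25
Step 5: 5-fold → factor 5
Product of known-step factors = 5625
Overall factor = 0.200 M / (0.00178 mM) = 1.1236 × 10^5
Step-3 factor = 1.1236 × 10^5 / 5625 = 19.975
v = 60 mL / 19.975 = 3.00 mL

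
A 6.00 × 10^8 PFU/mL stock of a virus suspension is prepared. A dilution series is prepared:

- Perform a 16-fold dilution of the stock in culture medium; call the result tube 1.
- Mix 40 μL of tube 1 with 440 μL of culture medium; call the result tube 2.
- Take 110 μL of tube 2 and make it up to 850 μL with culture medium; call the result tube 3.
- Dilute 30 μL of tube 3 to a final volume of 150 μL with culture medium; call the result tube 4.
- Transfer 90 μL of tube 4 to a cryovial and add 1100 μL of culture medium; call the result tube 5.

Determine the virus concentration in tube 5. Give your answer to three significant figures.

6.12 × 10^3 PFU/mL

Step 1: 16-fold → factor 16
Step 2: 40 μL + 440 μL = 480 μL total → factor 480/40 = 12
Step 3: 110 μL brought to 850 μL → factor 850/110 = 7.7273
Step 4: 30 μL brought to 150 μL → factor 150/30 = 5
Step 5: 90 μL + 1100 μL = 1190 μL total → factor 1190/90 = 13.222
Overall dilution factor = 16 × 12 × 7.7273 × 5 × 13.222 = 98085
Final = 6.00 × 10^8 PFU/mL / 98085 = 6.12 × 10^3 PFU/mL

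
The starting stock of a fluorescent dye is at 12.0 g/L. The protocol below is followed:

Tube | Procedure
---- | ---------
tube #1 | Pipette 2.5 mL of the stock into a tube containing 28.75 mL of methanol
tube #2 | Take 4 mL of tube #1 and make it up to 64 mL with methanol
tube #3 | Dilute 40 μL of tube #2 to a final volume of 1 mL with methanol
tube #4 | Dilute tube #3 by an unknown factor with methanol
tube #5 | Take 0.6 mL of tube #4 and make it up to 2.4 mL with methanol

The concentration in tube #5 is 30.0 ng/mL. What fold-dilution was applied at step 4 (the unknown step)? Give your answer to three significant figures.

Step 1: 2.5 mL + 28.75 mL = 31.25 mL total → factor 31.25/2.5 = 12.5
Step 2: 4 mL brought to 64 mL → factor 64/4 = 16
Step 3: 40 μL brought to 1 mL → factor 1000/40 = 25
Step 4: unknown factor x
Step 5: 0.6 mL brought to 2.4 mL → factor 2.4/0.6 = 4
Product of known-step factors = 20000
Overall factor = 12.0 g/L / (30.0 ng/mL) = 4 × 10^5
x = 4 × 10^5 / 20000 = 20.0

20.0-fold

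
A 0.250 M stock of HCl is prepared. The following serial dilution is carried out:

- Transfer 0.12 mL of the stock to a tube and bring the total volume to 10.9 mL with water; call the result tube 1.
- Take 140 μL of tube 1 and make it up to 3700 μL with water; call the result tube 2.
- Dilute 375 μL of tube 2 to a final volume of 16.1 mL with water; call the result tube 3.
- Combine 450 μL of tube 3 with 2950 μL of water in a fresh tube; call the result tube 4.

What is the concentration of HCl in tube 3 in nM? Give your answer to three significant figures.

Step 1: 0.12 mL brought to 10.9 mL → factor 10.9/0.12 = 90.833
Step 2: 140 μL brought to 3700 μL → factor 3700/140 = 26.429
Step 3: 375 μL brought to 16.1 mL → factor 16100/375 = 42.933
Dilution factor through tube 3 = 90.833 × 26.429 × 42.933 = 1.0307 × 10^5
[tube 3] = 0.250 M / 1.0307 × 10^5 = 2.426 × 10^-6 M = 2.43 × 10^3 nM

2.43 × 10^3 nM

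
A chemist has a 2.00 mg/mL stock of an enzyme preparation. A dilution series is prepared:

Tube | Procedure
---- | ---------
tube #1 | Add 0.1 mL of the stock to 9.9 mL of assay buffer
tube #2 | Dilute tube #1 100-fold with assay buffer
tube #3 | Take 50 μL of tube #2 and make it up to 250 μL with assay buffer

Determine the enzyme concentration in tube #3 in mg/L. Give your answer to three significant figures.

Step 1: 0.1 mL + 9.9 mL = 10 mL total → factor 10/0.1 = 100
Step 2: 100-fold → factor 100
Step 3: 50 μL brought to 250 μL → factor 250/50 = 5
Overall dilution factor = 100 × 100 × 5 = 50000
Final = 2.00 mg/mL / 50000 = 4.000 × 10^-5 mg/mL = 0.0400 mg/L

0.0400 mg/L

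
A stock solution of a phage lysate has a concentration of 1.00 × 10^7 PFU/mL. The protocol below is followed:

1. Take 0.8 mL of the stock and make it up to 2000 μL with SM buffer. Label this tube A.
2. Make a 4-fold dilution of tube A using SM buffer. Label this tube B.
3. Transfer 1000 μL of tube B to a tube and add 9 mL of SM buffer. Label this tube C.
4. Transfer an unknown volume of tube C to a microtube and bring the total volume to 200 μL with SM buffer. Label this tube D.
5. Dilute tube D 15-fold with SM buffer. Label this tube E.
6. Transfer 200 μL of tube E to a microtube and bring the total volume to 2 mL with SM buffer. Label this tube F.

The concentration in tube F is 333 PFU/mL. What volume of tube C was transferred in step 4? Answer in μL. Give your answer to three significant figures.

Step 1: 0.8 mL brought to 2000 μL → factor 2/0.8 = 2.5
Step 2: 4-fold → factor 4
Step 3: 1000 μL + 9 mL = 10000 μL total → factor 10000/1000 = 10
Step 4: v brought to 200 μL → factor = 200 μL/v
Step 5: 15-fold → factor 15
Step 6: 200 μL brought to 2 mL → factor 2000/200 = 10
Product of known-step factors = 15000
Overall factor = 1.00 × 10^7 PFU/mL / (333 PFU/mL) = 30030
Step-4 factor = 30030 / 15000 = 2.002
v = 200 μL / 2.002 = 99.9 μL

99.9 μL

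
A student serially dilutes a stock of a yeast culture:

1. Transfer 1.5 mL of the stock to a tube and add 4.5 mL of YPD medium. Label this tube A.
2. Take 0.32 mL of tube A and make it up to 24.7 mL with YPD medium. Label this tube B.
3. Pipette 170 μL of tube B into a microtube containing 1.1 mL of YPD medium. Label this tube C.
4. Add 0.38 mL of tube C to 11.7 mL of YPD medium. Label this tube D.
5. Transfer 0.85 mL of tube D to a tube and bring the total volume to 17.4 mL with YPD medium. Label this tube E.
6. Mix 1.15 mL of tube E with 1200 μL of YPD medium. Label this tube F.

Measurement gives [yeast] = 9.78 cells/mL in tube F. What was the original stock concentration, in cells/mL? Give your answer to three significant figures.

3.00 × 10^7 cells/mL

Step 1: 1.5 mL + 4.5 mL = 6 mL total → factor 6/1.5 = 4
Step 2: 0.32 mL brought to 24.7 mL → factor 24.7/0.32 = 77.188
Step 3: 170 μL + 1.1 mL = 1270 μL total → factor 1270/170 = 7.4706
Step 4: 0.38 mL + 11.7 mL = 12.08 mL total → factor 12.08/0.38 = 31.789
Step 5: 0.85 mL brought to 17.4 mL → factor 17.4/0.85 = 20.471
Step 6: 1.15 mL + 1200 μL = 2.35 mL total → factor 2.35/1.15 = 2.0435
Overall dilution factor = 4 × 77.188 × 7.4706 × 31.789 × 20.471 × 2.0435 = 3.0672 × 10^6
Stock = 9.78 cells/mL × 3.0672 × 10^6 = 3.00 × 10^7 cells/mL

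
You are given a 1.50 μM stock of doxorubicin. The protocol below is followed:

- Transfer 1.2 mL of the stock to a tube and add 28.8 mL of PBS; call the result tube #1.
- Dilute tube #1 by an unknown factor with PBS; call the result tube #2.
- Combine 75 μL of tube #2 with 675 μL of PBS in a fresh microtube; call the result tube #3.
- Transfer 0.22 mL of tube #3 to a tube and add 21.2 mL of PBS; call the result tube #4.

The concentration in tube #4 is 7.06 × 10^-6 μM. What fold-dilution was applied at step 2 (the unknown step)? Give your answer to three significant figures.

8.73-fold

Step 1: 1.2 mL + 28.8 mL = 30 mL total → factor 30/1.2 = 25
Step 2: unknown factor x
Step 3: 75 μL + 675 μL = 750 μL total → factor 750/75 = 10
Step 4: 0.22 mL + 21.2 mL = 21.42 mL total → factor 21.42/0.22 = 97.364
Product of known-step factors = 24341
Overall factor = 1.50 μM / (7.06 × 10^-6 μM) = 2.1246 × 10^5
x = 2.1246 × 10^5 / 24341 = 8.73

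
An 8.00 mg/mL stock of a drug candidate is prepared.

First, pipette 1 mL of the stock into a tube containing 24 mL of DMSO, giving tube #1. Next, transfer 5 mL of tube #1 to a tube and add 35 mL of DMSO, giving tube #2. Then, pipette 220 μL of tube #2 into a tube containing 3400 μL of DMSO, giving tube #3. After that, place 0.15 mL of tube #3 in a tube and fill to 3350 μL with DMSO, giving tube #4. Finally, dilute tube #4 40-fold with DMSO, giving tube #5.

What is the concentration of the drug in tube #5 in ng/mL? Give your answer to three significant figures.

2.72 ng/mL

Step 1: 1 mL + 24 mL = 25 mL total → factor 25/1 = 25
Step 2: 5 mL + 35 mL = 40 mL total → factor 40/5 = 8
Step 3: 220 μL + 3400 μL = 3620 μL total → factor 3620/220 = 16.455
Step 4: 0.15 mL brought to 3350 μL → factor 3.35/0.15 = 22.333
Step 5: 40-fold → factor 40
Overall dilution factor = 25 × 8 × 16.455 × 22.333 × 40 = 2.9399 × 10^6
Final = 8.00 mg/mL / 2.9399 × 10^6 = 2.721 × 10^-6 mg/mL = 2.72 ng/mL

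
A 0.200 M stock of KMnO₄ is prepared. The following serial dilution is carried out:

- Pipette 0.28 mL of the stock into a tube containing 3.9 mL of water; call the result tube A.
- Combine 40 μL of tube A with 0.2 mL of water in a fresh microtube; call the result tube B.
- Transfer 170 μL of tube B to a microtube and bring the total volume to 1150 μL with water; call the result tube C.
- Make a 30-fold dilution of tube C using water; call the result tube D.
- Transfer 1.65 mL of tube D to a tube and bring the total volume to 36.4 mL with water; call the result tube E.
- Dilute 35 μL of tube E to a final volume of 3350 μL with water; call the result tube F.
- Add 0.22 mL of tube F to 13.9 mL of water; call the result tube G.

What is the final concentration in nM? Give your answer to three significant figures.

0.0812 nM

Step 1: 0.28 mL + 3.9 mL = 4.18 mL total → factor 4.18/0.28 = 14.929
Step 2: 40 μL + 0.2 mL = 240 μL total → factor 240/40 = 6
Step 3: 170 μL brought to 1150 μL → factor 1150/170 = 6.7647
Step 4: 30-fold → factor 30
Step 5: 1.65 mL brought to 36.4 mL → factor 36.4/1.65 = 22.061
Step 6: 35 μL brought to 3350 μL → factor 3350/35 = 95.714
Step 7: 0.22 mL + 13.9 mL = 14.12 mL total → factor 14.12/0.22 = 64.182
Overall dilution factor = 14.929 × 6 × 6.7647 × 30 × 22.061 × 95.714 × 64.182 = 2.4635 × 10^9
Final = 0.200 M / 2.4635 × 10^9 = 8.119 × 10^-11 M = 0.0812 nM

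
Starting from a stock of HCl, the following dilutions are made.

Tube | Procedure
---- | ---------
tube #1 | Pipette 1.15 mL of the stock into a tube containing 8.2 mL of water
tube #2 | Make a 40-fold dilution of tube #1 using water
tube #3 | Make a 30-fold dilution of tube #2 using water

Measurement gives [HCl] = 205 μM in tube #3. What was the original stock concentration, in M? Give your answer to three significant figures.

2.00 M

Step 1: 1.15 mL + 8.2 mL = 9.35 mL total → factor 9.35/1.15 = 8.1304
Step 2: 40-fold → factor 40
Step 3: 30-fold → factor 30
Overall dilution factor = 8.1304 × 40 × 30 = 9756.5
Stock = 205 μM × 9756.5 = 2.000 × 10^6 μM = 2.00 M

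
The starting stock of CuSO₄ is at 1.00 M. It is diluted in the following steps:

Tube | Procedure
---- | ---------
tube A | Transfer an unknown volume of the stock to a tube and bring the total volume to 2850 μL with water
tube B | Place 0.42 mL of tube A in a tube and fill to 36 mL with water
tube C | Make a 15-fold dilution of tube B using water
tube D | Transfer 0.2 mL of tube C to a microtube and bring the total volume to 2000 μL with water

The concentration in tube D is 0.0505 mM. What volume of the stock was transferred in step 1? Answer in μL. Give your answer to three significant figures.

Step 1: v brought to 2850 μL → factor = 2850 μL/v
Step 2: 0.42 mL brought to 36 mL → factor 36/0.42 = 85.714
Step 3: 15-fold → factor 15
Step 4: 0.2 mL brought to 2000 μL → factor 2/0.2 = 10
Product of known-step factors = 12857
Overall factor = 1.00 M / (0.0505 mM) = 19802
Step-1 factor = 19802 / 12857 = 1.5402
v = 2850 μL / 1.5402 = 1.85 × 10^3 μL

1.85 × 10^3 μL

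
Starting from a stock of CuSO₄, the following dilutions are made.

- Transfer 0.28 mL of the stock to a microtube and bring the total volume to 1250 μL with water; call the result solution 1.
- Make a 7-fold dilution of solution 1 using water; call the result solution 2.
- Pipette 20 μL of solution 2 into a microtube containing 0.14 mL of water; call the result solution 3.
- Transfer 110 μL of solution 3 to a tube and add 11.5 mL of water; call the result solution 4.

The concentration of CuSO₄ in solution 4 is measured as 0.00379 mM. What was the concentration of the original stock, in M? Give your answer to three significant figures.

Step 1: 0.28 mL brought to 1250 μL → factor 1.25/0.28 = 4.4643
Step 2: 7-fold → factor 7
Step 3: 20 μL + 0.14 mL = 160 μL total → factor 160/20 = 8
Step 4: 110 μL + 11.5 mL = 11610 μL total → factor 11610/110 = 105.55
Overall dilution factor = 4.4643 × 7 × 8 × 105.55 = 26386
Stock = 0.00379 mM × 26386 = 100.0 mM = 0.100 M

0.100 M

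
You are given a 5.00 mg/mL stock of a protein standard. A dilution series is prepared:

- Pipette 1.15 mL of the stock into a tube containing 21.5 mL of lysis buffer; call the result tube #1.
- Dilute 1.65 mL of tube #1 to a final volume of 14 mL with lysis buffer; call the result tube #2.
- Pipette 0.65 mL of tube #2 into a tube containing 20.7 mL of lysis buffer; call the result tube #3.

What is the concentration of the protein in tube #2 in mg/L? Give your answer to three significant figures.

Step 1: 1.15 mL + 21.5 mL = 22.65 mL total → factor 22.65/1.15 = 19.696
Step 2: 1.65 mL brought to 14 mL → factor 14/1.65 = 8.4848
Dilution factor through tube #2 = 19.696 × 8.4848 = 167.11
[tube #2] = 5.00 mg/mL / 167.11 = 0.02992 mg/mL = 29.9 mg/L

29.9 mg/L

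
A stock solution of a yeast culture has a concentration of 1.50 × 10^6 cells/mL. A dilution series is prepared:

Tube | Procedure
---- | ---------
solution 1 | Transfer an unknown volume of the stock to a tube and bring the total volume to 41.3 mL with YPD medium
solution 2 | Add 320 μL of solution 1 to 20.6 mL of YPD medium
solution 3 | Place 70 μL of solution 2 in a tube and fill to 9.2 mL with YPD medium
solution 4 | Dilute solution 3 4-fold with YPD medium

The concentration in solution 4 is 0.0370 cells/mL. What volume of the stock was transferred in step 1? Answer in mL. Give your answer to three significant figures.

0.0350 mL

Step 1: v brought to 41.3 mL → factor = 41.3 mL/v
Step 2: 320 μL + 20.6 mL = 20920 μL total → factor 20920/320 = 65.375
Step 3: 70 μL brought to 9.2 mL → factor 9200/70 = 131.43
Step 4: 4-fold → factor 4
Product of known-step factors = 34369
Overall factor = 1.50 × 10^6 cells/mL / (0.0370 cells/mL) = 4.0541 × 10^7
Step-1 factor = 4.0541 × 10^7 / 34369 = 1179.6
v = 41.3 mL / 1179.6 = 0.0350 mL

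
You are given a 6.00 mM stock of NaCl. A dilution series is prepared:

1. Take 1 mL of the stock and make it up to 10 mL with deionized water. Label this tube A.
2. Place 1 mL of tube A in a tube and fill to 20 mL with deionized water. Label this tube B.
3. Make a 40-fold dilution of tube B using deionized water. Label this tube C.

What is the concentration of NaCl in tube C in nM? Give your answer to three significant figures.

750 nM

Step 1: 1 mL brought to 10 mL → factor 10/1 = 10
Step 2: 1 mL brought to 20 mL → factor 20/1 = 20
Step 3: 40-fold → factor 40
Overall dilution factor = 10 × 20 × 40 = 8000
Final = 6.00 mM / 8000 = 0.0007500 mM = 750 nM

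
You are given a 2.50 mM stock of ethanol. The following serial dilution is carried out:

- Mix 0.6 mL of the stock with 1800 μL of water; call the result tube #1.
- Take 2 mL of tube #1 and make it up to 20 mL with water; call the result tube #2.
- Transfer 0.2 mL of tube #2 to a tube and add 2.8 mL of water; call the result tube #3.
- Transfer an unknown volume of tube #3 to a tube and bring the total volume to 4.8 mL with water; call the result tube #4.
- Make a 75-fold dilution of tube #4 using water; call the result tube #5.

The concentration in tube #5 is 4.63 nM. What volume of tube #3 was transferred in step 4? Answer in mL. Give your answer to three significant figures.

Step 1: 0.6 mL + 1800 μL = 2.4 mL total → factor 2.4/0.6 = 4
Step 2: 2 mL brought to 20 mL → factor 20/2 = 10
Step 3: 0.2 mL + 2.8 mL = 3 mL total → factor 3/0.2 = 15
Step 4: v brought to 4.8 mL → factor = 4.8 mL/v
Step 5: 75-fold → factor 75
Product of known-step factors = 45000
Overall factor = 2.50 mM / (4.63 nM) = 5.3996 × 10^5
Step-4 factor = 5.3996 × 10^5 / 45000 = 11.999
v = 4.8 mL / 11.999 = 0.400 mL

0.400 mL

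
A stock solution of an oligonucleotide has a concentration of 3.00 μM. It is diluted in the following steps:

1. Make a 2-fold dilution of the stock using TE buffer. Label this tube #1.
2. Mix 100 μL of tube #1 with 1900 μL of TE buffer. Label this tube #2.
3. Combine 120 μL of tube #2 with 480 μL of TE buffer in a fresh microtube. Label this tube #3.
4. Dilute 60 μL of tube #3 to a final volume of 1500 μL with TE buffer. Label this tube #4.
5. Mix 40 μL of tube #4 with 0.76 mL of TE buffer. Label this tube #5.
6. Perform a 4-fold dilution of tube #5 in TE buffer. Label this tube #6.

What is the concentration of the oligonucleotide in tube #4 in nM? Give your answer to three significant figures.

0.600 nM

Step 1: 2-fold → factor 2
Step 2: 100 μL + 1900 μL = 2000 μL total → factor 2000/100 = 20
Step 3: 120 μL + 480 μL = 600 μL total → factor 600/120 = 5
Step 4: 60 μL brought to 1500 μL → factor 1500/60 = 25
Dilution factor through tube #4 = 2 × 20 × 5 × 25 = 5000
[tube #4] = 3.00 μM / 5000 = 0.0006000 μM = 0.600 nM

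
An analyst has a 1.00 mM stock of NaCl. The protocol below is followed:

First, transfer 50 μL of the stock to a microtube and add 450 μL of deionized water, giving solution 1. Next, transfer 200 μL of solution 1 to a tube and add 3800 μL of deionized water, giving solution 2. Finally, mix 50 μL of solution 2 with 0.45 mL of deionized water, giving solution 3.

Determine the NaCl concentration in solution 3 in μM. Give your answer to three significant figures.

0.500 μM

Step 1: 50 μL + 450 μL = 500 μL total → factor 500/50 = 10
Step 2: 200 μL + 3800 μL = 4000 μL total → factor 4000/200 = 20
Step 3: 50 μL + 0.45 mL = 500 μL total → factor 500/50 = 10
Overall dilution factor = 10 × 20 × 10 = 2000
Final = 1.00 mM / 2000 = 0.0005000 mM = 0.500 μM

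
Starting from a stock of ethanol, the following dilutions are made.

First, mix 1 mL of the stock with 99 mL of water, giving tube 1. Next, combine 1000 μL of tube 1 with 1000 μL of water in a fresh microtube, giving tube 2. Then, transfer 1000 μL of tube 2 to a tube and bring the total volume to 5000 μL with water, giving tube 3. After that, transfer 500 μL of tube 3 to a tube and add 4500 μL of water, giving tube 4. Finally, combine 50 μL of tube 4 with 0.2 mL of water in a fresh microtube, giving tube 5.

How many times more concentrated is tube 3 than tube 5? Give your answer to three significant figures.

50.0

Step 1: 1 mL + 99 mL = 100 mL total → factor 100/1 = 100
Step 2: 1000 μL + 1000 μL = 2000 μL total → factor 2000/1000 = 2
Step 3: 1000 μL brought to 5000 μL → factor 5000/1000 = 5
Step 4: 500 μL + 4500 μL = 5000 μL total → factor 5000/500 = 10
Step 5: 50 μL + 0.2 mL = 250 μL total → factor 250/50 = 5
Dilution factor to tube 3 = 1000; to tube 5 = 50000
[tube 3]/[tube 5] = (factor to tube 5)/(factor to tube 3) = 50000/1000 = 50.0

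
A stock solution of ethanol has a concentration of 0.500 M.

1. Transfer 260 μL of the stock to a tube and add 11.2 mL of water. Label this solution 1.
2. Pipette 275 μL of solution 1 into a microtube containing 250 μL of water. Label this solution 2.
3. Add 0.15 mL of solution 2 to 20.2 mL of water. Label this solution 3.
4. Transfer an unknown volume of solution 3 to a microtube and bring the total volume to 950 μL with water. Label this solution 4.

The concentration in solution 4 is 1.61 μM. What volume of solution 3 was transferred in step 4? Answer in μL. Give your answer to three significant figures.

Step 1: 260 μL + 11.2 mL = 11460 μL total → factor 11460/260 = 44.077
Step 2: 275 μL + 250 μL = 525 μL total → factor 525/275 = 1.9091
Step 3: 0.15 mL + 20.2 mL = 20.35 mL total → factor 20.35/0.15 = 135.67
Step 4: v brought to 950 μL → factor = 950 μL/v
Product of known-step factors = 11416
Overall factor = 0.500 M / (1.61 μM) = 3.1056 × 10^5
Step-4 factor = 3.1056 × 10^5 / 11416 = 27.204
v = 950 μL / 27.204 = 34.9 μL

34.9 μL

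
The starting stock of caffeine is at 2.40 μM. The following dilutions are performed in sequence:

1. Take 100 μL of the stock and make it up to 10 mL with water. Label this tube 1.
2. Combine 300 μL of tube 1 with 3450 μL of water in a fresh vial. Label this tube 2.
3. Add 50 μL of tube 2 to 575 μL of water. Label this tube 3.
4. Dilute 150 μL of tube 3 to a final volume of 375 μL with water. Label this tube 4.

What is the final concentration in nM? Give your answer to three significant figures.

0.0614 nM

Step 1: 100 μL brought to 10 mL → factor 10000/100 = 100
Step 2: 300 μL + 3450 μL = 3750 μL total → factor 3750/300 = 12.5
Step 3: 50 μL + 575 μL = 625 μL total → factor 625/50 = 12.5
Step 4: 150 μL brought to 375 μL → factor 375/150 = 2.5
Overall dilution factor = 100 × 12.5 × 12.5 × 2.5 = 39062
Final = 2.40 μM / 39062 = 6.144 × 10^-5 μM = 0.0614 nM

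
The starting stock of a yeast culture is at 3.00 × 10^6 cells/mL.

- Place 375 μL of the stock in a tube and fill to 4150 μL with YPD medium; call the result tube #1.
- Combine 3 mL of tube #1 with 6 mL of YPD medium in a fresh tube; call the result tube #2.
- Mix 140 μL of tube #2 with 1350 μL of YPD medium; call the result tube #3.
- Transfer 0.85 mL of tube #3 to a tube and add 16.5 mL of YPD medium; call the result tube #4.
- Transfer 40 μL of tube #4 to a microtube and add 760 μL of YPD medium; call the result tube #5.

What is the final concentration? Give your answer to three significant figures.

20.8 cells/mL

Step 1: 375 μL brought to 4150 μL → factor 4150/375 = 11.067
Step 2: 3 mL + 6 mL = 9 mL total → factor 9/3 = 3
Step 3: 140 μL + 1350 μL = 1490 μL total → factor 1490/140 = 10.643
Step 4: 0.85 mL + 16.5 mL = 17.35 mL total → factor 17.35/0.85 = 20.412
Step 5: 40 μL + 760 μL = 800 μL total → factor 800/40 = 20
Overall dilution factor = 11.067 × 3 × 10.643 × 20.412 × 20 = 1.4425 × 10^5
Final = 3.00 × 10^6 cells/mL / 1.4425 × 10^5 = 20.8 cells/mL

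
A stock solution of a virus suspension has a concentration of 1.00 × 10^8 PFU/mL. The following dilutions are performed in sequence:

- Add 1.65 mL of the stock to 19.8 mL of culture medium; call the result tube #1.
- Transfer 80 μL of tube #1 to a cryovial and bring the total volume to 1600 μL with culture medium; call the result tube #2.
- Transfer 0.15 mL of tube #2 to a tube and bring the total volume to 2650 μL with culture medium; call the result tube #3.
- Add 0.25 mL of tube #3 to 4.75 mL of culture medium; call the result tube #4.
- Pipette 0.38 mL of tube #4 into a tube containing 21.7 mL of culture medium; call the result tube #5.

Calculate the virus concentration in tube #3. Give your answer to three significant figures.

2.18 × 10^4 PFU/mL

Step 1: 1.65 mL + 19.8 mL = 21.45 mL total → factor 21.45/1.65 = 13
Step 2: 80 μL brought to 1600 μL → factor 1600/80 = 20
Step 3: 0.15 mL brought to 2650 μL → factor 2.65/0.15 = 17.667
Dilution factor through tube #3 = 13 × 20 × 17.667 = 4593.3
[tube #3] = 1.00 × 10^8 PFU/mL / 4593.3 = 2.18 × 10^4 PFU/mL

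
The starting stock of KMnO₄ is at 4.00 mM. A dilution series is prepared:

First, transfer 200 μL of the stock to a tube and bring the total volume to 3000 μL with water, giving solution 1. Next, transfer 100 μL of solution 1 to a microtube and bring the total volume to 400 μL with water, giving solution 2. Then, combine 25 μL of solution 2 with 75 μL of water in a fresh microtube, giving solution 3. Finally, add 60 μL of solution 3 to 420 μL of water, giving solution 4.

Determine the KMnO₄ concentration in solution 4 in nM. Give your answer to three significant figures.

Step 1: 200 μL brought to 3000 μL → factor 3000/200 = 15
Step 2: 100 μL brought to 400 μL → factor 400/100 = 4
Step 3: 25 μL + 75 μL = 100 μL total → factor 100/25 = 4
Step 4: 60 μL + 420 μL = 480 μL total → factor 480/60 = 8
Overall dilution factor = 15 × 4 × 4 × 8 = 1920
Final = 4.00 mM / 1920 = 0.002083 mM = 2.08 × 10^3 nM

2.08 × 10^3 nM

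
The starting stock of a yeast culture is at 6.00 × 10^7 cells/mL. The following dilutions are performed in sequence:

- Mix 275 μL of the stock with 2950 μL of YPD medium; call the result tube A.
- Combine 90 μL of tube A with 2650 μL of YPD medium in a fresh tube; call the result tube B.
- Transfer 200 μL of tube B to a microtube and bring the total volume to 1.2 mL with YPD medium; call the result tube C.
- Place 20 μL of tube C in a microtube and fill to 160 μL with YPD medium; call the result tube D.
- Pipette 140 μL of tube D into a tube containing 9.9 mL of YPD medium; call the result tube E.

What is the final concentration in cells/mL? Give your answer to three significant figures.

48.8 cells/mL

Step 1: 275 μL + 2950 μL = 3225 μL total → factor 3225/275 = 11.727
Step 2: 90 μL + 2650 μL = 2740 μL total → factor 2740/90 = 30.444
Step 3: 200 μL brought to 1.2 mL → factor 1200/200 = 6
Step 4: 20 μL brought to 160 μL → factor 160/20 = 8
Step 5: 140 μL + 9.9 mL = 10040 μL total → factor 10040/140 = 71.714
Overall dilution factor = 11.727 × 30.444 × 6 × 8 × 71.714 = 1.229 × 10^6
Final = 6.00 × 10^7 cells/mL / 1.229 × 10^6 = 48.8 cells/mL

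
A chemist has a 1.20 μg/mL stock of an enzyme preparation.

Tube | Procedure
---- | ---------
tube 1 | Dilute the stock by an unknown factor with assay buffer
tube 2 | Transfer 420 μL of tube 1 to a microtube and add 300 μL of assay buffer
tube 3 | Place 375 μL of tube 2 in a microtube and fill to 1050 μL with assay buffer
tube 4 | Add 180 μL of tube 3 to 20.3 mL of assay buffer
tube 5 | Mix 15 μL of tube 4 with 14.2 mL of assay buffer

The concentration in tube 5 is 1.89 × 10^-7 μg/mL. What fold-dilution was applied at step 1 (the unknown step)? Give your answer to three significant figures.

Step 1: unknown factor x
Step 2: 420 μL + 300 μL = 720 μL total → factor 720/420 = 1.7143
Step 3: 375 μL brought to 1050 μL → factor 1050/375 = 2.8
Step 4: 180 μL + 20.3 mL = 20480 μL total → factor 20480/180 = 113.78
Step 5: 15 μL + 14.2 mL = 14215 μL total → factor 14215/15 = 947.67
Product of known-step factors = 5.1755 × 10^5
Overall factor = 1.20 μg/mL / (1.89 × 10^-7 μg/mL) = 6.3492 × 10^6
x = 6.3492 × 10^6 / 5.1755 × 10^5 = 12.3

12.3-fold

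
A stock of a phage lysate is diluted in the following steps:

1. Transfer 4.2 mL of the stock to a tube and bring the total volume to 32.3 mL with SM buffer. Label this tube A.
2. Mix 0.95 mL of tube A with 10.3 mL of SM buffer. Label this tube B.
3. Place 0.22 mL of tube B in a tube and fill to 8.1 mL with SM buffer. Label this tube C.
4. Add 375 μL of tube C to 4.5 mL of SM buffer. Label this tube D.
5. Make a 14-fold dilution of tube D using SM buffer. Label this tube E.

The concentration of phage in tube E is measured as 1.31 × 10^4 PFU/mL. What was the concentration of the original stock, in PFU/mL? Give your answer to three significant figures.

Step 1: 4.2 mL brought to 32.3 mL → factor 32.3/4.2 = 7.6905
Step 2: 0.95 mL + 10.3 mL = 11.25 mL total → factor 11.25/0.95 = 11.842
Step 3: 0.22 mL brought to 8.1 mL → factor 8.1/0.22 = 36.818
Step 4: 375 μL + 4.5 mL = 4875 μL total → factor 4875/375 = 13
Step 5: 14-fold → factor 14
Overall dilution factor = 7.6905 × 11.842 × 36.818 × 13 × 14 = 6.1026 × 10^5
Stock = 1.31 × 10^4 PFU/mL × 6.1026 × 10^5 = 7.99 × 10^9 PFU/mL

7.99 × 10^9 PFU/mL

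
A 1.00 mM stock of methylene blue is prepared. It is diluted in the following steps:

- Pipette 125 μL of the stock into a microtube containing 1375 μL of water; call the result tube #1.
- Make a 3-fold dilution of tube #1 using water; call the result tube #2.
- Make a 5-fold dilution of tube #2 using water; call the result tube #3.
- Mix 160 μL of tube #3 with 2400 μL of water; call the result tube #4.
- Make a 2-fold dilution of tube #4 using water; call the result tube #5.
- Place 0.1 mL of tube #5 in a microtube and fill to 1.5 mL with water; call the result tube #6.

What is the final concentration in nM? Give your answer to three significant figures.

11.6 nM

Step 1: 125 μL + 1375 μL = 1500 μL total → factor 1500/125 = 12
Step 2: 3-fold → factor 3
Step 3: 5-fold → factor 5
Step 4: 160 μL + 2400 μL = 2560 μL total → factor 2560/160 = 16
Step 5: 2-fold → factor 2
Step 6: 0.1 mL brought to 1.5 mL → factor 1.5/0.1 = 15
Overall dilution factor = 12 × 3 × 5 × 16 × 2 × 15 = 86400
Final = 1.00 mM / 86400 = 1.157 × 10^-5 mM = 11.6 nM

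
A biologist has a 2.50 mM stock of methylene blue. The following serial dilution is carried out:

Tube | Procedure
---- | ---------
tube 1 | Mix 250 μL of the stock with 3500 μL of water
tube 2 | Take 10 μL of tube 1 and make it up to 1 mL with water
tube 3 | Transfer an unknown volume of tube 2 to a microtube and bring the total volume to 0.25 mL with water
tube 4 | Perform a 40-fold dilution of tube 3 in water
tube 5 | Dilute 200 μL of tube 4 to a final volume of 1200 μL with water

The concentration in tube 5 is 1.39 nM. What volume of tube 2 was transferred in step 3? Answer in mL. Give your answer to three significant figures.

Step 1: 250 μL + 3500 μL = 3750 μL total → factor 3750/250 = 15
Step 2: 10 μL brought to 1 mL → factor 1000/10 = 100
Step 3: v brought to 0.25 mL → factor = 0.25 mL/v
Step 4: 40-fold → factor 40
Step 5: 200 μL brought to 1200 μL → factor 1200/200 = 6
Product of known-step factors = 3.6 × 10^5
Overall factor = 2.50 mM / (1.39 nM) = 1.7986 × 10^6
Step-3 factor = 1.7986 × 10^6 / 3.6 × 10^5 = 4.996
v = 0.25 mL / 4.996 = 0.0500 mL

0.0500 mL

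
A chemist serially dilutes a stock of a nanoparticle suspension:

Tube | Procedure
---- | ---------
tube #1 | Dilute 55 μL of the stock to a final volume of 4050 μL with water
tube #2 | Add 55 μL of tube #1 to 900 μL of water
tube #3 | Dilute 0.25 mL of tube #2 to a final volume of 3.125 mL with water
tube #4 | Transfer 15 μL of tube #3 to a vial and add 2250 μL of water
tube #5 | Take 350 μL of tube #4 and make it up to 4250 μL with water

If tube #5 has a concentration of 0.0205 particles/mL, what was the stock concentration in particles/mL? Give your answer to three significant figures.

6.01 × 10^5 particles/mL

Step 1: 55 μL brought to 4050 μL → factor 4050/55 = 73.636
Step 2: 55 μL + 900 μL = 955 μL total → factor 955/55 = 17.364
Step 3: 0.25 mL brought to 3.125 mL → factor 3.125/0.25 = 12.5
Step 4: 15 μL + 2250 μL = 2265 μL total → factor 2265/15 = 151
Step 5: 350 μL brought to 4250 μL → factor 4250/350 = 12.143
Overall dilution factor = 73.636 × 17.364 × 12.5 × 151 × 12.143 = 2.9305 × 10^7
Stock = 0.0205 particles/mL × 2.9305 × 10^7 = 6.01 × 10^5 particles/mL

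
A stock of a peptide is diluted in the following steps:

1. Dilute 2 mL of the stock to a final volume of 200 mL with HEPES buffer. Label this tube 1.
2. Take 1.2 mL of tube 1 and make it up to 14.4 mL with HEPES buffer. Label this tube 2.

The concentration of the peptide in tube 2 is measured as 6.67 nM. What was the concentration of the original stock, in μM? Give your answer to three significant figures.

8.00 μM

Step 1: 2 mL brought to 200 mL → factor 200/2 = 100
Step 2: 1.2 mL brought to 14.4 mL → factor 14.4/1.2 = 12
Overall dilution factor = 100 × 12 = 1200
Stock = 6.67 nM × 1200 = 8004 nM = 8.00 μM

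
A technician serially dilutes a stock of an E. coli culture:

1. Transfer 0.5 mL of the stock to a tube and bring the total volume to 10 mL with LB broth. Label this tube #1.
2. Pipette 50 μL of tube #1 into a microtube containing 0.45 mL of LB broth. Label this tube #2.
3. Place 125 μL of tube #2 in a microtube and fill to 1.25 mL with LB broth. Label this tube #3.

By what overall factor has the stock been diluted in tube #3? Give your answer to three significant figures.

2.00 × 10^3

Step 1: 0.5 mL brought to 10 mL → factor 10/0.5 = 20
Step 2: 50 μL + 0.45 mL = 500 μL total → factor 500/50 = 10
Step 3: 125 μL brought to 1.25 mL → factor 1250/125 = 10
Overall dilution factor = 20 × 10 × 10 = 2000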